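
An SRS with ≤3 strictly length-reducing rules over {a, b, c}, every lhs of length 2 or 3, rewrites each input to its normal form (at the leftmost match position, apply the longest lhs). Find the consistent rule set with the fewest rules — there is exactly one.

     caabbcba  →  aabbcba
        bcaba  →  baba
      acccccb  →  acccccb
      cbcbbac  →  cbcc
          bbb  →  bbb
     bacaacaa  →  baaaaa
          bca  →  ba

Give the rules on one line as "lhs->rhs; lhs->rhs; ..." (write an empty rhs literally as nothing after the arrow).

bba->; ca->a

  | caabbcba => aabbcba
  | bcaba => baba
  | acccccb
  | cbcbbac => cbcc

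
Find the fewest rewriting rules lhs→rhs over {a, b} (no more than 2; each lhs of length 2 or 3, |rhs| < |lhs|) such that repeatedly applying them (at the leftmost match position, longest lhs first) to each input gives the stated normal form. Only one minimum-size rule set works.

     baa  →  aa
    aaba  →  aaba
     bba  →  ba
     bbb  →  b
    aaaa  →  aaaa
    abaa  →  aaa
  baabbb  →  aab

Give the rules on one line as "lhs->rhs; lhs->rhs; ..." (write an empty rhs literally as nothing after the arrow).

baa->aa; bb->b

  | baa => aa
  | aaba
  | bba => ba
  | bbb => bb => b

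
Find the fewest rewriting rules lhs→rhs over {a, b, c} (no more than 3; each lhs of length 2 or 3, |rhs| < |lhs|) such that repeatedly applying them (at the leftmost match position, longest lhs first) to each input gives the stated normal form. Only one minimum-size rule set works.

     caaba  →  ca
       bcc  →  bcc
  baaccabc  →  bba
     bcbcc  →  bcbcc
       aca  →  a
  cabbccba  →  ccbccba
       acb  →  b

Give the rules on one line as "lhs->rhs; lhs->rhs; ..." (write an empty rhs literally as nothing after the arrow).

ab->c; abc->ba; ac->

  | caaba => caca => ca
  | bcc
  | baaccabc => bacabc => babc => bba
  | bcbcc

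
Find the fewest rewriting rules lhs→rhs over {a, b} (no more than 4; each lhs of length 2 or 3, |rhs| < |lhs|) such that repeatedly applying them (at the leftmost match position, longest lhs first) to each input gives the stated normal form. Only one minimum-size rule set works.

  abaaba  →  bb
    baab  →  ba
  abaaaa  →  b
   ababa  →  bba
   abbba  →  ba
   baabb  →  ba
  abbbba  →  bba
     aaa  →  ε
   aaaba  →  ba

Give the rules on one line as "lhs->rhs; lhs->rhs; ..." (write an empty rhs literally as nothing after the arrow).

  | abaaba => baba => bb
  | baab => ba
  | abaaaa => baaa => b
  | ababa => bba

aaa->; ab->; aba->b; abb->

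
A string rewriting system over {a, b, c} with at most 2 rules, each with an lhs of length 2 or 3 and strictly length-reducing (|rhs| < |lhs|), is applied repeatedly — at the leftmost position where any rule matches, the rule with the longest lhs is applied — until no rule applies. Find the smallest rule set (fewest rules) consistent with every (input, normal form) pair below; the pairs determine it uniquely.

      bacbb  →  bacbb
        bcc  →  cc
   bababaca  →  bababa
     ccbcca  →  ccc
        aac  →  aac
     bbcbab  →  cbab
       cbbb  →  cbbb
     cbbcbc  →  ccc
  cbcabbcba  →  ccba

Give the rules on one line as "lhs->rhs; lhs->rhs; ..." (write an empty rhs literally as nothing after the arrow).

  | bacbb
  | bcc => cc
  | bababaca => bababa
  | ccbcca => cccca => ccc

bc->c; ca->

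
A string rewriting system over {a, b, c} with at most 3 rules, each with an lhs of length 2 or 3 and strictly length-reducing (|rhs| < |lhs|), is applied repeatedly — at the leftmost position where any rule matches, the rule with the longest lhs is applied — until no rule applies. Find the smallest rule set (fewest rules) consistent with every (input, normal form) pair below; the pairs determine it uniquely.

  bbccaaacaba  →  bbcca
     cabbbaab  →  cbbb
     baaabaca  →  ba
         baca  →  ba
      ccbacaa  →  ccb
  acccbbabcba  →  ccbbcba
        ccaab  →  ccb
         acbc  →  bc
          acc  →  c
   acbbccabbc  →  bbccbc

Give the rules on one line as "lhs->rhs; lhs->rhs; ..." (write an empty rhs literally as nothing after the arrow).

aa->; ab->; ac->

  | bbccaaacaba => bbccacaba => bbccaba => bbcca
  | cabbbaab => cbbaab => cbbb
  | baaabaca => babaca => baca => ba
  | baca => ba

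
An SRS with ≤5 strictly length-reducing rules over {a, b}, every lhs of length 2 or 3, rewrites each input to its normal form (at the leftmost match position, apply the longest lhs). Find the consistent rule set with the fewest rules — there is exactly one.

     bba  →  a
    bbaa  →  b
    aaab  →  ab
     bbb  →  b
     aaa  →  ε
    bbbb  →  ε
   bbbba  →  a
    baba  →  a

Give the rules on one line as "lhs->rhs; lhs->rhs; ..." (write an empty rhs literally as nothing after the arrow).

  | bba => a
  | bbaa => aa => b
  | aaab => bab => ab
  | bbb => b

aa->b; ba->; bab->ab; bb->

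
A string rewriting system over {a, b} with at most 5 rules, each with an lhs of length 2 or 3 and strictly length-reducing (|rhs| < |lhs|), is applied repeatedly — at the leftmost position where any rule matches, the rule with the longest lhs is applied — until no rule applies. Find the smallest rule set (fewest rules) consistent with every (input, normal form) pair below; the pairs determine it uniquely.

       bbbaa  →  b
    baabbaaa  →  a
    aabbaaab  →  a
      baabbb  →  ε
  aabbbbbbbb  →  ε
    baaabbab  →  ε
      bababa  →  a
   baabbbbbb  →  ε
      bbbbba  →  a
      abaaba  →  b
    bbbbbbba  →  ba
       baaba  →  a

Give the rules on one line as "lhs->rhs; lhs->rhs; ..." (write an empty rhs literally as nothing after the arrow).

aa->b; bab->a; bb->; bbb->

  | bbbaa => aa => b
  | baabbaaa => bbbbaaa => baaa => bba => a
  | aabbaaab => bbbaaab => aaab => bab => a
  | baabbb => bbbbb => bb => ε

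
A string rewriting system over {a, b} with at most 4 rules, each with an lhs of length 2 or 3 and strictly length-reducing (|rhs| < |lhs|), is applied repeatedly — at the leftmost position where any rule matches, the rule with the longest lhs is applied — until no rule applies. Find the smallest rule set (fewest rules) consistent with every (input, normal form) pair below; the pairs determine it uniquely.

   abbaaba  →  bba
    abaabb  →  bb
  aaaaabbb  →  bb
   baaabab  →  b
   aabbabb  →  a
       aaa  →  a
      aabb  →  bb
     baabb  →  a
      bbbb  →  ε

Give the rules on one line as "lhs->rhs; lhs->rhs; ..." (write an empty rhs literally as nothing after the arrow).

aa->; ab->; bbb->a

  | abbaaba => baaba => bba
  | abaabb => aabb => bb
  | aaaaabbb => aaabbb => abbb => bb
  | baaabab => babab => bab => b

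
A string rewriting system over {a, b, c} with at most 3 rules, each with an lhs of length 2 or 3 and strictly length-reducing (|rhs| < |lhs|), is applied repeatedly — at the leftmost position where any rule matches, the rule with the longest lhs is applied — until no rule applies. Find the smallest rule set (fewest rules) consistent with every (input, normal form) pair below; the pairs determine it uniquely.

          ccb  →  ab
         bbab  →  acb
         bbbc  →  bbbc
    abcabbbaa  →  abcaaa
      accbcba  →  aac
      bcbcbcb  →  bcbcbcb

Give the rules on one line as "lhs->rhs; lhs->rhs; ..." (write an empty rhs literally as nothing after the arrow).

ba->c; bba->ac; cc->a

  | ccb => ab
  | bbab => acb
  | bbbc
  | abcabbbaa => abcabaca => abcacca => abcaaa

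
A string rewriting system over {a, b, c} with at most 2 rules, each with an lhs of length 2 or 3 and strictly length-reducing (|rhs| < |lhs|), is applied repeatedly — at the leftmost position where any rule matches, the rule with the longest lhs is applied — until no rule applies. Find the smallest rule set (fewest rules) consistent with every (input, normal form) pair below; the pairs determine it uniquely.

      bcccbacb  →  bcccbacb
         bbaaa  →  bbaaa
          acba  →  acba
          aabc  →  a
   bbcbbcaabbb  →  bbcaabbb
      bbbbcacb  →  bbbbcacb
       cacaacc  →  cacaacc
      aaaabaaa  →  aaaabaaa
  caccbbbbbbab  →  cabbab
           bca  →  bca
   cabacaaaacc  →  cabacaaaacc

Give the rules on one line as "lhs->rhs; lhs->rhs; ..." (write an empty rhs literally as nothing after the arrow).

  | bcccbacb
  | bbaaa
  | acba
  | aabc => a

abc->; cbb->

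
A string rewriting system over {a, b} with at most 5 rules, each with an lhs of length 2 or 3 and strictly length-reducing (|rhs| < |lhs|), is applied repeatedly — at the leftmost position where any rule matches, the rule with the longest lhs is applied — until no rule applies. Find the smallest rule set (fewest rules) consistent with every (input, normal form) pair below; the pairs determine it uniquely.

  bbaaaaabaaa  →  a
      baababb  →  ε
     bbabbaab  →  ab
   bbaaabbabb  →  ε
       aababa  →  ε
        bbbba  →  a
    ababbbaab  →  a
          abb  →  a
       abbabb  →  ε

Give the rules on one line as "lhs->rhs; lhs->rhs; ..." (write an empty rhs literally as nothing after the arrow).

  | bbaaaaabaaa => aaaaabaaa => aaabaaa => abaaa => aaba => ba => a
  | baababb => abbabb => aabb => bb => ε
  | bbabbaab => abbaab => aaab => ab
  | bbaaabbabb => aaabbabb => abbabb => aabb => bb => ε

aa->; ba->a; baa->ab; bb->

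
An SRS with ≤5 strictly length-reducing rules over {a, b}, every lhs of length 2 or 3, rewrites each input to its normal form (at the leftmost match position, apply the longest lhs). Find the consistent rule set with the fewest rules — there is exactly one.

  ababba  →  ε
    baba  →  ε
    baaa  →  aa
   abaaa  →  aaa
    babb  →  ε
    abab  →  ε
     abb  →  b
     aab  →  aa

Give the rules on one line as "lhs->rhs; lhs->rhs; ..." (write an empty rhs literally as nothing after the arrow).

  | ababba => abba => ba => ε
  | baba => ba => ε
  | baaa => aa
  | abaaa => aaa

aab->aa; ab->; ba->; bb->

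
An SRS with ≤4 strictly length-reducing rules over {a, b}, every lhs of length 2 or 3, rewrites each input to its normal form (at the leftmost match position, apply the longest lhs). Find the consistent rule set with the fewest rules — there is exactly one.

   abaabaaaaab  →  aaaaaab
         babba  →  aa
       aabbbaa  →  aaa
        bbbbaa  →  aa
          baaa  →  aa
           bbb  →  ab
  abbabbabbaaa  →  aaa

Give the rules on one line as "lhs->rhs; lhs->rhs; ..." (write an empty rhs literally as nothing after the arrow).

  | abaabaaaaab => aabaaaaab => aaaaaab
  | babba => bba => aa
  | aabbbaa => aabbaa => aabaa => aaa
  | bbbbaa => abbaa => abaa => aa

abb->ab; ba->; bb->a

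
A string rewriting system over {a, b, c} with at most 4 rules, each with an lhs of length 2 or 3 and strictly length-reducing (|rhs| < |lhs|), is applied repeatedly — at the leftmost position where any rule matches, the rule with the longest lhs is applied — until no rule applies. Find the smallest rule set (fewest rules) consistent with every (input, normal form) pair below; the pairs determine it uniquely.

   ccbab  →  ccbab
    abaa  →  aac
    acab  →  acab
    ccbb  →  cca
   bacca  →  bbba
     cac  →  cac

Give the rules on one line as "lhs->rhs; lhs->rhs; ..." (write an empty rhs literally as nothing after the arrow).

acc->bb; baa->ac; cbb->ca

  | ccbab
  | abaa => aac
  | acab
  | ccbb => cca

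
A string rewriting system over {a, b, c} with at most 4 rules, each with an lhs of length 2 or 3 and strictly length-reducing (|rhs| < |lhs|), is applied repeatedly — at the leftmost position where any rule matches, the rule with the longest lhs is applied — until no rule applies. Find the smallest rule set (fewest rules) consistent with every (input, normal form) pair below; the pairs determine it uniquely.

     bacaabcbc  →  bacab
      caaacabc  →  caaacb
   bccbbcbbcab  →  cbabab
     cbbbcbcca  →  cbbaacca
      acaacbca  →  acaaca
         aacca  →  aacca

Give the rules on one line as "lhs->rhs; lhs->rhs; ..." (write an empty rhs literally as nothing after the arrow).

  | bacaabcbc => bacabbc => bacab
  | caaacabc => caaacb
  | bccbbcbbcab => cbbcbbcab => cbaabcab => cbabab
  | cbbbcbcca => cbbaacca

abc->b; bc->; bcb->aa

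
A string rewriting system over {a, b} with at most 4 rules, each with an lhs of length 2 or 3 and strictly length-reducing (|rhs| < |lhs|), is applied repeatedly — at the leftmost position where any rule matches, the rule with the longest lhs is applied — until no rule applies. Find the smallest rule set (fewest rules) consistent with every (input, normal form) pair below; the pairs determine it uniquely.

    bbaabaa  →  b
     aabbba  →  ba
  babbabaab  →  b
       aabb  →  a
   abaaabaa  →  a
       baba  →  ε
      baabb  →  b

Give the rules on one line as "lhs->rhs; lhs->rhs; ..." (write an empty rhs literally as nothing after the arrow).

  | bbaabaa => aaabaa => abaa => baa => b
  | aabbba => bbba => aba => ba
  | babbabaab => bbbabaab => ababaab => babaab => bbaab => aaab => ab => b
  | aabb => bb => a

aa->; ab->b; bb->a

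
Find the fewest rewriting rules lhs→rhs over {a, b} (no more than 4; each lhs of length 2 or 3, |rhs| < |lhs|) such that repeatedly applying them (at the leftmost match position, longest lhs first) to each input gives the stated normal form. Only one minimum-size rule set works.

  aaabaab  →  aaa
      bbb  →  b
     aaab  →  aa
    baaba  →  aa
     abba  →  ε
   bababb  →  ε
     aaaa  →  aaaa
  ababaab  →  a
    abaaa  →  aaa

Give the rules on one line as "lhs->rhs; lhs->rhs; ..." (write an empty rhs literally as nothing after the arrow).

  | aaabaab => aaaab => aaa
  | bbb => b
  | aaab => aa
  | baaba => aaba => aa

ab->; ba->; baa->aa; bb->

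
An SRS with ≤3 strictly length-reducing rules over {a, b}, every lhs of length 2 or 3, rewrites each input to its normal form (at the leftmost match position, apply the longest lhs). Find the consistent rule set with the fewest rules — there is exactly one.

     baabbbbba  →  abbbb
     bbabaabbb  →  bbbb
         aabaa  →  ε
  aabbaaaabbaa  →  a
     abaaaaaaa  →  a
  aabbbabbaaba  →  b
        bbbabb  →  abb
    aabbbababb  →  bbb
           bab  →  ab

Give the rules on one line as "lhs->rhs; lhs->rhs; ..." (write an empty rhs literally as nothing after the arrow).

aa->b; ba->; bab->ab

  | baabbbbba => abbbbba => abbbb
  | bbabaabbb => babaabbb => abaabbb => aabbb => bbbb
  | aabaa => bbaa => ba => ε
  | aabbaaaabbaa => bbbaaaabbaa => bbaaabbaa => baabbaa => abbaa => aba => a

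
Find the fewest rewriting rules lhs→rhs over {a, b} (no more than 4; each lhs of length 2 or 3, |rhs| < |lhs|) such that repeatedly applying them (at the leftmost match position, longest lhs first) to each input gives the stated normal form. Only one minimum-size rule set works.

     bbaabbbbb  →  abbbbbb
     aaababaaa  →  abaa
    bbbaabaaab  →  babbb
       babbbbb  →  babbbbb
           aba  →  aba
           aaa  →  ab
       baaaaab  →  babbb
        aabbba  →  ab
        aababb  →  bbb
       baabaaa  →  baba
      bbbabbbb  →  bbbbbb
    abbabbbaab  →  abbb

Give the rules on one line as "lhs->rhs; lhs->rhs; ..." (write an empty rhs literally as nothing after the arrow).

aaa->ab; aab->bb; bba->aa

  | bbaabbbbb => aaabbbbb => abbbbbb
  | aaababaaa => abbabaaa => aaabaaa => abbaaa => aaaaa => abaa
  | bbbaabaaab => baaabaaab => babbaaab => baaaaab => babaab => babbb
  | babbbbb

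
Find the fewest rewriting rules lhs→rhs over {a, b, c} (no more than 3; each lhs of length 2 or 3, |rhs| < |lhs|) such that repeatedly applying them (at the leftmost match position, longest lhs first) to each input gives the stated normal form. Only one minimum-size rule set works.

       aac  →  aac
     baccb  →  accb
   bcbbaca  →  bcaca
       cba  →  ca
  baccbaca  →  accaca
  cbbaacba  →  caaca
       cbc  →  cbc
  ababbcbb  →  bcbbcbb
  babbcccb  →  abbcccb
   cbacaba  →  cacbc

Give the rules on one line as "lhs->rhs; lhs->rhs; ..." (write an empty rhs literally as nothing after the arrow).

  | aac
  | baccb => accb
  | bcbbaca => bcbaca => bcaca
  | cba => ca

aba->bc; ba->a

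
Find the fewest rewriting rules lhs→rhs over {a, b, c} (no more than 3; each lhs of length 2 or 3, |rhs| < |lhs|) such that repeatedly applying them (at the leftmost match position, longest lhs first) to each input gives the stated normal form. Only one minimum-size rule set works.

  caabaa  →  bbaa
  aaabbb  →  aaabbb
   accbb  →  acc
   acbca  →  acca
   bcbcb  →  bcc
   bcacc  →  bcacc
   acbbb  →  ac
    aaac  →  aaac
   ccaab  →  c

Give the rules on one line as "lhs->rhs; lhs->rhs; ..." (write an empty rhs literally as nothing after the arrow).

caa->b; cb->c

  | caabaa => bbaa
  | aaabbb
  | accbb => accb => acc
  | acbca => acca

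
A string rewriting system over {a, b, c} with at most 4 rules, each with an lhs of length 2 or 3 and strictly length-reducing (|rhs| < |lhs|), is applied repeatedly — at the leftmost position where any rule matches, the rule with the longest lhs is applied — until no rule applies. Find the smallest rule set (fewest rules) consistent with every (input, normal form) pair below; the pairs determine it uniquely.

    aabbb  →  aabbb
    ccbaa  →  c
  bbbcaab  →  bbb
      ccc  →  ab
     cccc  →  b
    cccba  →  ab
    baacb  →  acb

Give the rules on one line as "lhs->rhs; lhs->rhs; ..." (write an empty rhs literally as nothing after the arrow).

  | aabbb
  | ccbaa => cca => c
  | bbbcaab => bbbab => bbb
  | ccc => ab

abc->b; ba->; ca->; ccc->ab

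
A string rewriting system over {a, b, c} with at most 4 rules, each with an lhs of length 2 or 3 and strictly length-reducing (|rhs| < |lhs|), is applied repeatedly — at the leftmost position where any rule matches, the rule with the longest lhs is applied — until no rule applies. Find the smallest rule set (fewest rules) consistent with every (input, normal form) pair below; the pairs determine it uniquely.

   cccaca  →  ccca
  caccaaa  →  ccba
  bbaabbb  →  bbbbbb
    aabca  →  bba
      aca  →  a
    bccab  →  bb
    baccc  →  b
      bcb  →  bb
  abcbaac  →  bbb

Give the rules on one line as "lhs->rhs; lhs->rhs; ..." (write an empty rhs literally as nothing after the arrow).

  | cccaca => ccca
  | caccaaa => ccaaa => ccba
  | bbaabbb => bbbbbb
  | aabca => bbca => bba

aa->b; ab->b; ac->; bc->b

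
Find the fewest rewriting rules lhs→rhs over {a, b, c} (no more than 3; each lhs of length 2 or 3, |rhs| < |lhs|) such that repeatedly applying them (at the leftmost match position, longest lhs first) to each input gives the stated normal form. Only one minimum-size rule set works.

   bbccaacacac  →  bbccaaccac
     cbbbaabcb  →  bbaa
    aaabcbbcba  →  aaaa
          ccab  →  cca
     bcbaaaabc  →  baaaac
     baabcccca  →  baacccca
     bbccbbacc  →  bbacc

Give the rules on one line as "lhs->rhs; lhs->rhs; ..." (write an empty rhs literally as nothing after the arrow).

ab->a; aca->ac; cb->

  | bbccaacacac => bbccaaccac
  | cbbbaabcb => bbaabcb => bbaacb => bbaa
  | aaabcbbcba => aaacbbcba => aaabcba => aaacba => aaaa
  | ccab => cca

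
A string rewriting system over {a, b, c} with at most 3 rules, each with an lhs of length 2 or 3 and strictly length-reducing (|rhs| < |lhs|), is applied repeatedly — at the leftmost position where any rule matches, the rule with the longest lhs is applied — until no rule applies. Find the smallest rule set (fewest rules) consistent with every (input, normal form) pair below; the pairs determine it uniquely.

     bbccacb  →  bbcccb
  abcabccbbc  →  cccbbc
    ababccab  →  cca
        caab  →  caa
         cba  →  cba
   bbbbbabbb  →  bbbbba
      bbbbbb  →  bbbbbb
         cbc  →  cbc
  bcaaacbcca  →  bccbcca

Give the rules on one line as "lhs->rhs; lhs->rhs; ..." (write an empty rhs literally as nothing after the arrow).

  | bbccacb => bbcccb
  | abcabccbbc => acabccbbc => cabccbbc => caccbbc => cccbbc
  | ababccab => aabccab => aaccab => accab => ccab => cca
  | caab => caa

ab->a; ac->c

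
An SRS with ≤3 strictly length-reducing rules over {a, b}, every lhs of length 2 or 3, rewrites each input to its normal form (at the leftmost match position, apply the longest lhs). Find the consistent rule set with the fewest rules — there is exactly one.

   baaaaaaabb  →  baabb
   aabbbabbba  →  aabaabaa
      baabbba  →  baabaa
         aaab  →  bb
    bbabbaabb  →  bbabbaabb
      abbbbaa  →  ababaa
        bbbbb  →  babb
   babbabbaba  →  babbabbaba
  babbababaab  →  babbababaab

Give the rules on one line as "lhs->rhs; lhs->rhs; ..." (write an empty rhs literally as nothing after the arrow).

aaa->b; bbb->ba

  | baaaaaaabb => bbaaaabb => bbbabb => baabb
  | aabbbabbba => aabaabbba => aabaabaa
  | baabbba => baabaa
  | aaab => bb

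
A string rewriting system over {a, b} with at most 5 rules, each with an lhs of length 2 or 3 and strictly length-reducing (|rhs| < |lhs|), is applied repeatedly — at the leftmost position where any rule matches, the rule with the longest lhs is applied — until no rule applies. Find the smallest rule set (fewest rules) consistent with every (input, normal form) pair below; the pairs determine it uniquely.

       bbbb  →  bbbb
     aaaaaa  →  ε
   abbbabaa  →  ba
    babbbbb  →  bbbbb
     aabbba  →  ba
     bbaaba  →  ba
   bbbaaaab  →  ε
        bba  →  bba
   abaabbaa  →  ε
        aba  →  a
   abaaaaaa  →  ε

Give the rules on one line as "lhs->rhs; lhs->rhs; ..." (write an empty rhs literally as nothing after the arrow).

  | bbbb
  | aaaaaa => aaaa => aa => ε
  | abbbabaa => bbabaa => bbaa => ba
  | babbbbb => bbbbb

aa->; aab->a; ab->; baa->a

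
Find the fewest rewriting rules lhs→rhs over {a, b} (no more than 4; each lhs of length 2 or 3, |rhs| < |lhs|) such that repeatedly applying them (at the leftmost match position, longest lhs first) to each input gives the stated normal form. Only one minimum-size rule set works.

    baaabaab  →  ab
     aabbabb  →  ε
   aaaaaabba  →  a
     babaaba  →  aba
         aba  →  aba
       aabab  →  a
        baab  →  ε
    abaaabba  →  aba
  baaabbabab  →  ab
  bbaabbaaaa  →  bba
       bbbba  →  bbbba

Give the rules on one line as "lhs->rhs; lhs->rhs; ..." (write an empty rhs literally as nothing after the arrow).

  | baaabaab => baabaab => babaab => aab => ab
  | aabbabb => abbabb => abb => ε
  | aaaaaabba => aaaaabba => aaaabba => aaabba => aabba => abba => a
  | babaaba => aaba => aba

aa->a; abb->; bab->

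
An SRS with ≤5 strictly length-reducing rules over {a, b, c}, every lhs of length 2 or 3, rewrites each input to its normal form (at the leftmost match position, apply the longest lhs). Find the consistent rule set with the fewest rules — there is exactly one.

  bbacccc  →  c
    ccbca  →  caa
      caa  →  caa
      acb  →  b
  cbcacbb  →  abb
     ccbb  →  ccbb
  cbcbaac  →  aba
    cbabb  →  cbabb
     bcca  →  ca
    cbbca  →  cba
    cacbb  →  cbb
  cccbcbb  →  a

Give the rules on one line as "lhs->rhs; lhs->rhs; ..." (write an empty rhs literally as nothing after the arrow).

ac->; bc->; cab->a; cbc->a

  | bbacccc => bbccc => bcc => c
  | ccbca => caa
  | caa
  | acb => b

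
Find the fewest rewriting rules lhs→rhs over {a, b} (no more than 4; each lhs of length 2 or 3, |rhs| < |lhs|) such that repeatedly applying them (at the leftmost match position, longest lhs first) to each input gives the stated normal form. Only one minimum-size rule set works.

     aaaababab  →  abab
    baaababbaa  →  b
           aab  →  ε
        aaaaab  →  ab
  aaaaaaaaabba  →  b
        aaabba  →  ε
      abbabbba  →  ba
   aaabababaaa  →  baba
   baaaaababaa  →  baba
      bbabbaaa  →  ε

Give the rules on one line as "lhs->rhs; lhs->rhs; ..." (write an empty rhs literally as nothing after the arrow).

aa->b; bb->; bbb->

  | aaaababab => baababab => bbbabab => abab
  | baaababbaa => bbababbaa => ababbaa => abaaa => abba => aa => b
  | aab => bb => ε
  | aaaaab => baaab => bbab => ab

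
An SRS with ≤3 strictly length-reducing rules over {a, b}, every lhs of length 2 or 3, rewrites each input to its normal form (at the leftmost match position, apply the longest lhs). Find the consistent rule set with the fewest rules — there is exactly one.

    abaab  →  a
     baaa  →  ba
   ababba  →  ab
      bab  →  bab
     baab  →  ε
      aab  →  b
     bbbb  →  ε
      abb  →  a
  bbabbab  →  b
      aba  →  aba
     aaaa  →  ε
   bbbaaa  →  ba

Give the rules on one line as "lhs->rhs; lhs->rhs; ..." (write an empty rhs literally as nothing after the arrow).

  | abaab => abb => a
  | baaa => ba
  | ababba => abaa => ab
  | bab

aa->; bb->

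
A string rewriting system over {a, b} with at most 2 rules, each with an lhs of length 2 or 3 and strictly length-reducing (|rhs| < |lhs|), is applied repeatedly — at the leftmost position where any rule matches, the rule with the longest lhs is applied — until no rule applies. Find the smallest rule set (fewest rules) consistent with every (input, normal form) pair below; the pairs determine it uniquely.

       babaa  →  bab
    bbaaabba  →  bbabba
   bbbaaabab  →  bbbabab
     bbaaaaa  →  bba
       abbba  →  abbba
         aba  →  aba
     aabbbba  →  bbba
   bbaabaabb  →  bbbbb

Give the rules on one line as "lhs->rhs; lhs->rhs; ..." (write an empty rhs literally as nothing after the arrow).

aab->; baa->b

  | babaa => bab
  | bbaaabba => bbabba
  | bbbaaabab => bbbabab
  | bbaaaaa => bbaaa => bba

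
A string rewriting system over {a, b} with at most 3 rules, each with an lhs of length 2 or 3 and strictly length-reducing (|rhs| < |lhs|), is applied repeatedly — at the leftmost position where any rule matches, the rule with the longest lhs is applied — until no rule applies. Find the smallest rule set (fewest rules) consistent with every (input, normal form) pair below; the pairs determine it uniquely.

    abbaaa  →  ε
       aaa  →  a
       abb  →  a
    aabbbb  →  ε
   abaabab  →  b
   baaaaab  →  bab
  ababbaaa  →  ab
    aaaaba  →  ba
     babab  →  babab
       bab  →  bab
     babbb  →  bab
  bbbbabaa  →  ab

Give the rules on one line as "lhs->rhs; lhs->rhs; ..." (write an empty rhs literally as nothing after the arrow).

  | abbaaa => aaaa => aa => ε
  | aaa => a
  | abb => a
  | aabbbb => bbbb => bb => ε

aa->; bb->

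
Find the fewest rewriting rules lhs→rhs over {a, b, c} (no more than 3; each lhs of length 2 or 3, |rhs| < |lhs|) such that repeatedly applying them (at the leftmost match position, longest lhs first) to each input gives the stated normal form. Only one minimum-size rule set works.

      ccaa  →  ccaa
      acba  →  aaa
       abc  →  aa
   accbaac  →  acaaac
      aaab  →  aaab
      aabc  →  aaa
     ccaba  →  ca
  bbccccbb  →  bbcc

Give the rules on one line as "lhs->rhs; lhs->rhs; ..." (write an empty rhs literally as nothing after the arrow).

abc->aa; cab->; cb->a

  | ccaa
  | acba => aaa
  | abc => aa
  | accbaac => acaaac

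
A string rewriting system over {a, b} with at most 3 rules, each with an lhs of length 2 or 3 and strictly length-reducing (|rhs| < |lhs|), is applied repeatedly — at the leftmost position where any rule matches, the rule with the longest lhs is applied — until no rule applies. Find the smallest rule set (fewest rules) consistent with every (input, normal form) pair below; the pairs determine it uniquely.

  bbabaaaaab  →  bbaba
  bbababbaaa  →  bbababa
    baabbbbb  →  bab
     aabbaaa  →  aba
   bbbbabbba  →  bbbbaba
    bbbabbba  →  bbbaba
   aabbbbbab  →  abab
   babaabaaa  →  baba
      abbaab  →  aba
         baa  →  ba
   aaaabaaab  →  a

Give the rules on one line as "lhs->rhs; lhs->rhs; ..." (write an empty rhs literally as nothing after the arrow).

  | bbabaaaaab => bbabaaaab => bbabaaab => bbabaab => bbaba
  | bbababbaaa => bbababaaa => bbababaa => bbababa
  | baabbbbb => babbbb => babbb => babb => bab
  | aabbaaa => abaaa => abaa => aba

aa->a; aab->a; abb->ab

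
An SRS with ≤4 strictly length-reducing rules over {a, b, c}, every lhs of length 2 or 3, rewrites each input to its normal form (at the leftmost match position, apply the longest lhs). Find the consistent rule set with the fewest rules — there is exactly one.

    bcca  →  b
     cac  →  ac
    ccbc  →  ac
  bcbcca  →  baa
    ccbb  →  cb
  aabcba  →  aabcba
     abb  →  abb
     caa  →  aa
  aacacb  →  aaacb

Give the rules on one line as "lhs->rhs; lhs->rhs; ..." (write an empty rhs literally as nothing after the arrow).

  | bcca => bca => b
  | cac => ac
  | ccbc => cac => ac
  | bcbcca => bacca => baca => baa

bca->b; ca->a; cbb->b; cbc->ac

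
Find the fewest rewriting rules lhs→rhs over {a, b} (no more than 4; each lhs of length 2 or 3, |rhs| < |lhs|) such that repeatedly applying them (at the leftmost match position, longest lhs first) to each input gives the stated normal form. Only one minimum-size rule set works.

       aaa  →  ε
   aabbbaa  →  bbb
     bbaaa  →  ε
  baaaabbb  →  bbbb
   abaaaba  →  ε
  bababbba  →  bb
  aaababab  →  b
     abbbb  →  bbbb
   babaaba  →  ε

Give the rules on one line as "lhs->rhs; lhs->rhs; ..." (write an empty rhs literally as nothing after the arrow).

aa->b; ab->b; ba->; baa->

  | aaa => ba => ε
  | aabbbaa => bbbbaa => bbb
  | bbaaa => ba => ε
  | baaaabbb => aabbb => bbbb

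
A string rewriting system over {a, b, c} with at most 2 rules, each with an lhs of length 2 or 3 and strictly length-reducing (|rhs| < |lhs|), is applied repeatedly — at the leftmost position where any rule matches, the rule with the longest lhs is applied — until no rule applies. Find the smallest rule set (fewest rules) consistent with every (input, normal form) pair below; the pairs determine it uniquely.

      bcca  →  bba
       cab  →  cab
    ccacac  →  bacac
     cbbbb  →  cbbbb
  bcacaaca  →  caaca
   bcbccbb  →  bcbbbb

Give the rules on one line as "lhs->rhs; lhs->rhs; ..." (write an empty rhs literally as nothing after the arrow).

  | bcca => bba
  | cab
  | ccacac => bacac
  | cbbbb

bca->; cc->b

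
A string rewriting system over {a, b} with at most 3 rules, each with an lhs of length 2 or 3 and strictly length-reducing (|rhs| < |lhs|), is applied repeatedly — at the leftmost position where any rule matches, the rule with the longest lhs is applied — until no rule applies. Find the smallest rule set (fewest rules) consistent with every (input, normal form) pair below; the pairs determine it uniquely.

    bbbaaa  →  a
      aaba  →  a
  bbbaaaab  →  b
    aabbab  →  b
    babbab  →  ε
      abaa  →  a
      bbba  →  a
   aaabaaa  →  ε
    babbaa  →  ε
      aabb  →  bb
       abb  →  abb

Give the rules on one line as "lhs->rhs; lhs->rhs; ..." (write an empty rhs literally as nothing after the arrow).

  | bbbaaa => bbaaa => baaa => aaa => a
  | aaba => ba => a
  | bbbaaaab => bbaaaab => baaaab => aaaab => aab => b
  | aabbab => bbab => b

aa->; ba->a; bab->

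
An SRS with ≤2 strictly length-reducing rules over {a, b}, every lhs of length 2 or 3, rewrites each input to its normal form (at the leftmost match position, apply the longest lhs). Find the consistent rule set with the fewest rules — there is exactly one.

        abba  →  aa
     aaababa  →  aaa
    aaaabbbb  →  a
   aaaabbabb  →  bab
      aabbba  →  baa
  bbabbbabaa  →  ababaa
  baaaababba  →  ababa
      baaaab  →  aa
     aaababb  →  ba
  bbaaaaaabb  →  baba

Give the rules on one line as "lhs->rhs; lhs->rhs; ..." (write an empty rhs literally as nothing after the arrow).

  | abba => aa
  | aaababa => abaaba => abbaa => aaa
  | aaaabbbb => aababbb => baabbb => bbabb => abb => a
  | aaaabbabb => aabababb => baababb => bbaabb => aabb => bab

aab->ba; bb->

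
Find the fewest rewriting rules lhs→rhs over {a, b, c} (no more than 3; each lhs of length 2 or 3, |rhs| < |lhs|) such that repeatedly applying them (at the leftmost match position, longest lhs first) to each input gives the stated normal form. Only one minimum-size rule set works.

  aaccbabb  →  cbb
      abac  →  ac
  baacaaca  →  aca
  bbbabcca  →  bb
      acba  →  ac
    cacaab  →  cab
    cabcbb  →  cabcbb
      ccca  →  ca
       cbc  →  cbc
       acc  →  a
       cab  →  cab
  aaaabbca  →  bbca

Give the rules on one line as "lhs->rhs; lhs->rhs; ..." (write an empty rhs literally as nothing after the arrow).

  | aaccbabb => cccbabb => cbabb => cbb
  | abac => ac
  | baacaaca => acaaca => accca => aca
  | bbbabcca => bbbcca => bbba => bb

aa->c; ba->; cc->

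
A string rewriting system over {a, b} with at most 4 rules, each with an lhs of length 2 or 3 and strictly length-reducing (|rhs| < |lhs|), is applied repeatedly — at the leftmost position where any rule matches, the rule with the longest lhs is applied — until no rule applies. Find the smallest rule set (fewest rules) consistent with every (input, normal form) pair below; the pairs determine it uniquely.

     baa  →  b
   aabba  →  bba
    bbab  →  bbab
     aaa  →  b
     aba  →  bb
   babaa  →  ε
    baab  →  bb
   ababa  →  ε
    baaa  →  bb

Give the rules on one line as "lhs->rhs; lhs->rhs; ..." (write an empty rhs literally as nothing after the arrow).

aa->; aaa->b; aba->bb; bbb->a

  | baa => b
  | aabba => bba
  | bbab
  | aaa => b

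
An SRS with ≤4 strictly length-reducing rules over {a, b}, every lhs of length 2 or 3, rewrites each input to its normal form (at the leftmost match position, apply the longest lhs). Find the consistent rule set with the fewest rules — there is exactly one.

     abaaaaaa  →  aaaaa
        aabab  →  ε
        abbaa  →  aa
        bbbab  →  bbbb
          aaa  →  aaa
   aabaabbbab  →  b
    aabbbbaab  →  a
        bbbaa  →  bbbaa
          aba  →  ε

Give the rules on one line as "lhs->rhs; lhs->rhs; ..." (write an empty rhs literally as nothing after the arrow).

  | abaaaaaa => aaaaa
  | aabab => ab => ε
  | abbaa => aa
  | bbbab => bbbb

ab->; aba->; abb->; bab->bb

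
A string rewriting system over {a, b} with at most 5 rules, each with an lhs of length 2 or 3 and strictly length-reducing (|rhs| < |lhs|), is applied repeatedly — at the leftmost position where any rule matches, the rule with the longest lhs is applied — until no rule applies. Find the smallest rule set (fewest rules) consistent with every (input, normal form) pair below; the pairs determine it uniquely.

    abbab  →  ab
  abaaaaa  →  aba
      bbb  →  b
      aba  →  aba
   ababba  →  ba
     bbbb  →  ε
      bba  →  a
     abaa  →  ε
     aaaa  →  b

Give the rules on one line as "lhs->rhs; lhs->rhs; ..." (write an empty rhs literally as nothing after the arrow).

aa->b; aaa->a; abb->bb; bb->

  | abbab => bbab => ab
  | abaaaaa => abaaa => aba
  | bbb => b
  | aba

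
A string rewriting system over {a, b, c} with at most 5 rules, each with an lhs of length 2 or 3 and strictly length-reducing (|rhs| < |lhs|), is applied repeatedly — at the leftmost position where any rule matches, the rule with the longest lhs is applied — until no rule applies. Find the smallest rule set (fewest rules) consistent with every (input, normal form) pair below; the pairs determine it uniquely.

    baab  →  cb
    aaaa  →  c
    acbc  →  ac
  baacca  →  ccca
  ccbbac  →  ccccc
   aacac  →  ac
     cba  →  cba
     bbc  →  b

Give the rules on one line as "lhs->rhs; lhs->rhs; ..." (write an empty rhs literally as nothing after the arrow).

aa->b; baa->c; bba->cc; bc->

  | baab => cb
  | aaaa => baa => c
  | acbc => ac
  | baacca => ccca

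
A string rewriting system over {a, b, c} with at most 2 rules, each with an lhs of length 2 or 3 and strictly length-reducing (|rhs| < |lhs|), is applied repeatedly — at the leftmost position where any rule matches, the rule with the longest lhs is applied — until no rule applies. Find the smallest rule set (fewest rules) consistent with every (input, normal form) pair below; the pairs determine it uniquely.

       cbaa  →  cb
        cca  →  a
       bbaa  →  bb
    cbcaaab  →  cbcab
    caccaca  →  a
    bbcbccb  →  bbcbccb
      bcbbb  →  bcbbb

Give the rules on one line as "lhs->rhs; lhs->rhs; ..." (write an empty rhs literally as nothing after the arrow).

aa->; cca->a

  | cbaa => cb
  | cca => a
  | bbaa => bb
  | cbcaaab => cbcab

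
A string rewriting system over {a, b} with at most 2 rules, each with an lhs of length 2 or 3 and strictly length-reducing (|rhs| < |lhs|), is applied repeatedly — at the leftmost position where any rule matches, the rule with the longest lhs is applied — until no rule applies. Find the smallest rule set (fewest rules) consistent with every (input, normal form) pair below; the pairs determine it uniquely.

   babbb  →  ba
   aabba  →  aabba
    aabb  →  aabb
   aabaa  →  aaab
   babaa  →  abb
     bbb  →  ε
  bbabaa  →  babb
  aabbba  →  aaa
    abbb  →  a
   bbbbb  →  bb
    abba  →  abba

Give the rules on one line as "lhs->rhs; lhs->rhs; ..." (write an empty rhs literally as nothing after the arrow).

baa->ab; bbb->

  | babbb => ba
  | aabba
  | aabb
  | aabaa => aaab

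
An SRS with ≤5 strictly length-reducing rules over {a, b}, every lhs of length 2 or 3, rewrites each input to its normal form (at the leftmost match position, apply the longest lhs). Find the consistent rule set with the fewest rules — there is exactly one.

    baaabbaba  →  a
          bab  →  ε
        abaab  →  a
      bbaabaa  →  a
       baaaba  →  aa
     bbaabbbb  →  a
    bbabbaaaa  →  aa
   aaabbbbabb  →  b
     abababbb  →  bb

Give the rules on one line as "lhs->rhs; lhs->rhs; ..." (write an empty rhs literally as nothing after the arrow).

aaa->b; ab->; bab->; bbb->a

  | baaabbaba => bbbbaba => ababa => aba => a
  | bab => ε
  | abaab => aab => a
  | bbaabaa => bbaaa => bbb => a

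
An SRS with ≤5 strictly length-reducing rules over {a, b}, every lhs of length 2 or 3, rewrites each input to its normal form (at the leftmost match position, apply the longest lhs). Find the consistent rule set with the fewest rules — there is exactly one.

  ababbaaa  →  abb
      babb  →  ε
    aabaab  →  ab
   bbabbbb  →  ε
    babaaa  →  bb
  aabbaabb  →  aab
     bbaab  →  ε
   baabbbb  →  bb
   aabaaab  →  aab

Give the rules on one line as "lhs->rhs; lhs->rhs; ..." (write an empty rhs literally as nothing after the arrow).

aaa->a; aba->a; ba->b; bbb->

  | ababbaaa => abbaaa => abbaa => abba => abb
  | babb => bbb => ε
  | aabaab => aaab => ab
  | bbabbbb => bbbbbb => bbb => ε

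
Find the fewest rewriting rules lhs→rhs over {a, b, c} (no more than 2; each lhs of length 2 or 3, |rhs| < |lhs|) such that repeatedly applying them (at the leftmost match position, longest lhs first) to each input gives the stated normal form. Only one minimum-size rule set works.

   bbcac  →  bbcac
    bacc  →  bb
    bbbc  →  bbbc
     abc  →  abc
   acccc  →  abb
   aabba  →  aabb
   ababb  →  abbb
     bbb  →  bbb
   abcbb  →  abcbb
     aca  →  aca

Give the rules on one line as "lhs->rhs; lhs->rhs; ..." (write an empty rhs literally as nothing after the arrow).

  | bbcac
  | bacc => bcc => bb
  | bbbc
  | abc

ba->b; cc->b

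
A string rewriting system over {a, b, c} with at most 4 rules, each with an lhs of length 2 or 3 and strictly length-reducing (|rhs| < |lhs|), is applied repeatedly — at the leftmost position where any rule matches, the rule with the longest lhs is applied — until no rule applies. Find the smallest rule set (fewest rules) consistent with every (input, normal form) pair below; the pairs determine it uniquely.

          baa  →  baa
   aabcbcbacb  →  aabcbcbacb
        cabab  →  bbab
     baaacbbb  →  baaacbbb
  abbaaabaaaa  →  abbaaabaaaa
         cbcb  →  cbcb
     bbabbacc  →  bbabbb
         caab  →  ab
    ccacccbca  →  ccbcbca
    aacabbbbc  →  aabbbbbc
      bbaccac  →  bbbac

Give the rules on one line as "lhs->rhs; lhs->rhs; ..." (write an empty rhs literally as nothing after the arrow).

acc->b; caa->a; cab->bb

  | baa
  | aabcbcbacb
  | cabab => bbab
  | baaacbbb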